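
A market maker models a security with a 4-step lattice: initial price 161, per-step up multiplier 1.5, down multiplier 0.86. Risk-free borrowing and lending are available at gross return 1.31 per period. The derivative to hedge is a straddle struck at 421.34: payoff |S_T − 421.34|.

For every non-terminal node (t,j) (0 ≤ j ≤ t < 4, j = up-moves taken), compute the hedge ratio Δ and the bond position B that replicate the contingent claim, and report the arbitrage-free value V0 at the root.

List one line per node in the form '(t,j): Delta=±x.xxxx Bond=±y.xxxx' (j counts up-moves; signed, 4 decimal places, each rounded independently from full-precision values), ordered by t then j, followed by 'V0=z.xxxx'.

Risk-neutral probability p* = (R−d)/(u−d) = (1.31−0.86)/(1.5−0.86) = 0.7031.
Terminal payoffs: V(4,0)=333.2717, V(4,1)=267.7325, V(4,2)=153.4199, V(4,3)=45.9625, V(4,4)=393.7225
(3,0): S=102.4050. Δ = (V_up−V_dn)/(S_up−S_dn) = (267.7325−333.2717)/(153.6075−88.0683) = -1.0000. V = [p*·267.7325 + (1−p*)·333.2717]/1.31 = 219.2286. B = V − Δ·S = 321.6336.
(3,1): S=178.6134. Δ = (V_up−V_dn)/(S_up−S_dn) = (153.4199−267.7325)/(267.9201−153.6075) = -1.0000. V = [p*·153.4199 + (1−p*)·267.7325]/1.31 = 143.0202. B = V − Δ·S = 321.6336.
(3,2): S=311.5350. Δ = (V_up−V_dn)/(S_up−S_dn) = (45.9625−153.4199)/(467.3025−267.9201) = -0.5390. V = [p*·45.9625 + (1−p*)·153.4199]/1.31 = 59.4381. B = V − Δ·S = 227.3403.
(3,3): S=543.3750. Δ = (V_up−V_dn)/(S_up−S_dn) = (393.7225−45.9625)/(815.0625−467.3025) = 1.0000. V = [p*·393.7225 + (1−p*)·45.9625]/1.31 = 221.7414. B = V − Δ·S = -321.6336.
(2,0): S=119.0756. Δ = (V_up−V_dn)/(S_up−S_dn) = (143.0202−219.2286)/(178.6134−102.4050) = -1.0000. V = [p*·143.0202 + (1−p*)·219.2286]/1.31 = 126.4462. B = V − Δ·S = 245.5218.
(2,1): S=207.6900. Δ = (V_up−V_dn)/(S_up−S_dn) = (59.4381−143.0202)/(311.5350−178.6134) = -0.6288. V = [p*·59.4381 + (1−p*)·143.0202]/1.31 = 64.3141. B = V − Δ·S = 194.9112.
(2,2): S=362.2500. Δ = (V_up−V_dn)/(S_up−S_dn) = (221.7414−59.4381)/(543.3750−311.5350) = 0.7001. V = [p*·221.7414 + (1−p*)·59.4381]/1.31 = 132.4867. B = V − Δ·S = -121.1122.
(1,0): S=138.4600. Δ = (V_up−V_dn)/(S_up−S_dn) = (64.3141−126.4462)/(207.6900−119.0756) = -0.7012. V = [p*·64.3141 + (1−p*)·126.4462]/1.31 = 63.1753. B = V − Δ·S = 160.2566.
(1,1): S=241.5000. Δ = (V_up−V_dn)/(S_up−S_dn) = (132.4867−64.3141)/(362.2500−207.6900) = 0.4411. V = [p*·132.4867 + (1−p*)·64.3141]/1.31 = 85.6855. B = V − Δ·S = -20.8342.
(0,0): S=161.0000. Δ = (V_up−V_dn)/(S_up−S_dn) = (85.6855−63.1753)/(241.5000−138.4600) = 0.2185. V = [p*·85.6855 + (1−p*)·63.1753]/1.31 = 60.3075. B = V − Δ·S = 25.1352.
Self-financing check: at every node Δ·S+B equals the discounted successor values.

(0,0): Delta=0.2185 Bond=25.1352
(1,0): Delta=-0.7012 Bond=160.2566
(1,1): Delta=0.4411 Bond=-20.8342
(2,0): Delta=-1.0000 Bond=245.5218
(2,1): Delta=-0.6288 Bond=194.9112
(2,2): Delta=0.7001 Bond=-121.1122
(3,0): Delta=-1.0000 Bond=321.6336
(3,1): Delta=-1.0000 Bond=321.6336
(3,2): Delta=-0.5390 Bond=227.3403
(3,3): Delta=1.0000 Bond=-321.6336
V0=60.3075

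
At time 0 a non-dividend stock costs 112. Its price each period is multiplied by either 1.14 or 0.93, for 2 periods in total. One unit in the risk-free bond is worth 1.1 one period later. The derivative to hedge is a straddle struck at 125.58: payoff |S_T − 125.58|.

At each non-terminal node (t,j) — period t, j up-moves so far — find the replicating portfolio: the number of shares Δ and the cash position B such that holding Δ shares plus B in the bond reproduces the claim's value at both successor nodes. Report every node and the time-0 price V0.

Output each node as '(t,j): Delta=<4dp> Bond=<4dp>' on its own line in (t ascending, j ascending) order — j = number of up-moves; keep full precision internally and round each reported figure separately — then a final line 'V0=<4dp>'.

No-arbitrage ⇒ martingale measure with p* = (R−d)/(u−d) = 0.8095.
Terminal payoffs: V(2,0)=28.7112, V(2,1)=6.8376, V(2,2)=19.9752
(1,0): S=104.1600. Δ = (V_up−V_dn)/(S_up−S_dn) = (6.8376−28.7112)/(118.7424−96.8688) = -1.0000. V = [p*·6.8376 + (1−p*)·28.7112]/1.1 = 10.0036. B = V − Δ·S = 114.1636.
(1,1): S=127.6800. Δ = (V_up−V_dn)/(S_up−S_dn) = (19.9752−6.8376)/(145.5552−118.7424) = 0.4900. V = [p*·19.9752 + (1−p*)·6.8376]/1.1 = 15.8844. B = V − Δ·S = -46.6756.
(0,0): S=112.0000. Δ = (V_up−V_dn)/(S_up−S_dn) = (15.8844−10.0036)/(127.6800−104.1600) = 0.2500. V = [p*·15.8844 + (1−p*)·10.0036]/1.1 = 13.4220. B = V − Δ·S = -14.5814.
The time-0 hedge costs 13.4220, which is the no-arbitrage price.

(0,0): Delta=0.2500 Bond=-14.5814
(1,0): Delta=-1.0000 Bond=114.1636
(1,1): Delta=0.4900 Bond=-46.6756
V0=13.4220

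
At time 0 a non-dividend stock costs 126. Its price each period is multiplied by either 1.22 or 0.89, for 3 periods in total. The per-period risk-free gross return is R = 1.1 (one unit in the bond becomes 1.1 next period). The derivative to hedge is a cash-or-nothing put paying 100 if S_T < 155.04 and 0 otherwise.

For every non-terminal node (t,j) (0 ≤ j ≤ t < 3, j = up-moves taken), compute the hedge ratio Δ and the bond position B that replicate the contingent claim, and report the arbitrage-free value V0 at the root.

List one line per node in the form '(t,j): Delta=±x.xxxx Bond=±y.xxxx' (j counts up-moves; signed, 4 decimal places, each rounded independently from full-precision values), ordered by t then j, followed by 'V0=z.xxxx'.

(0,0): Delta=-0.9199 Bond=138.4843
(1,0): Delta=-1.5633 Bond=224.4838
(1,1): Delta=-0.6517 Bond=111.1035
(2,0): Delta=0.0000 Bond=90.9091
(2,1): Delta=-2.2150 Bond=336.0882
(2,2): Delta=0.0000 Bond=0.0000
V0=22.5790

No-arbitrage ⇒ martingale measure with p* = (R−d)/(u−d) = 0.6364.
Terminal payoffs: V(3,0)=100.0000, V(3,1)=100.0000, V(3,2)=0.0000, V(3,3)=0.0000
  t=2,j=0: stock 99.8046 → up 121.7616 (V=100.0000), down 88.8261 (V=100.0000). Price 90.9091; hedge Δ=0.0000, bond B=90.9091.
  t=2,j=1: stock 136.8108 → up 166.9092 (V=0.0000), down 121.7616 (V=100.0000). Price 33.0579; hedge Δ=-2.2150, bond B=336.0882.
  t=2,j=2: stock 187.5384 → up 228.7968 (V=0.0000), down 166.9092 (V=0.0000). Price 0.0000; hedge Δ=0.0000, bond B=0.0000.
  t=1,j=0: stock 112.1400 → up 136.8108 (V=33.0579), down 99.8046 (V=90.9091). Price 49.1770; hedge Δ=-1.5633, bond B=224.4838.
  t=1,j=1: stock 153.7200 → up 187.5384 (V=0.0000), down 136.8108 (V=33.0579). Price 10.9282; hedge Δ=-0.6517, bond B=111.1035.
  t=0,j=0: stock 126.0000 → up 153.7200 (V=10.9282), down 112.1400 (V=49.1770). Price 22.5790; hedge Δ=-0.9199, bond B=138.4843.
Check: Δ(0,0)·S0 + B(0,0) = 22.5790 = V0.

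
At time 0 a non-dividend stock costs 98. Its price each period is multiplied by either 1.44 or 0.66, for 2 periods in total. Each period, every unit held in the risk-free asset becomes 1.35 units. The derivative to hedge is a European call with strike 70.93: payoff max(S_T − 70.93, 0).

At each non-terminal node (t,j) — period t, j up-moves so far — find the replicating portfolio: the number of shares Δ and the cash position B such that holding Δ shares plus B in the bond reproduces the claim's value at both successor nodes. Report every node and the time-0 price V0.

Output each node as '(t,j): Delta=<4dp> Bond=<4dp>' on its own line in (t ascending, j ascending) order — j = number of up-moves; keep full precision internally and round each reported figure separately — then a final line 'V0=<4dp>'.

(0,0): Delta=0.9684 Bond=-35.6182
(1,0): Delta=0.4402 Bond=-13.9203
(1,1): Delta=1.0000 Bond=-52.5407
V0=59.2872

No-arbitrage ⇒ martingale measure with p* = (R−d)/(u−d) = 0.8846.
Terminal values V(2,·): V(2,0)=0.0000, V(2,1)=22.2092, V(2,2)=132.2828
  t=1,j=0: stock 64.6800 → up 93.1392 (V=22.2092), down 42.6888 (V=0.0000). Price 14.5530; hedge Δ=0.4402, bond B=-13.9203.
  t=1,j=1: stock 141.1200 → up 203.2128 (V=132.2828), down 93.1392 (V=22.2092). Price 88.5793; hedge Δ=1.0000, bond B=-52.5407.
  t=0,j=0: stock 98.0000 → up 141.1200 (V=88.5793), down 64.6800 (V=14.5530). Price 59.2872; hedge Δ=0.9684, bond B=-35.6182.
Check: Δ(0,0)·S0 + B(0,0) = 59.2872 = V0.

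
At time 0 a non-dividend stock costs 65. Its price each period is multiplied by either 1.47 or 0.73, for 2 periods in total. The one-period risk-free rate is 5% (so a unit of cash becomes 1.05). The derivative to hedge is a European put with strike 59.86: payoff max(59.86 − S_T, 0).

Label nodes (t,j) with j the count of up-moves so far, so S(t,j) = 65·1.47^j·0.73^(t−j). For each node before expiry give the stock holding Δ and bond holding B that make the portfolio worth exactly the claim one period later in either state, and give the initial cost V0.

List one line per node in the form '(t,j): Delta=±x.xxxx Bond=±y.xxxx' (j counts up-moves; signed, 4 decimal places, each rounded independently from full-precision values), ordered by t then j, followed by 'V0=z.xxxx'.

Since d<R<u, set p* = (R−d)/(u−d) = 0.4324; price each node as the discounted p*-expectation of its children.
At expiry t=2: V(2,0)=25.2215, V(2,1)=0.0000, V(2,2)=0.0000
  t=1,j=0: stock 47.4500 → up 69.7515 (V=0.0000), down 34.6385 (V=25.2215). Price 13.6332; hedge Δ=-0.7183, bond B=47.7164.
  t=1,j=1: stock 95.5500 → up 140.4585 (V=0.0000), down 69.7515 (V=0.0000). Price 0.0000; hedge Δ=0.0000, bond B=0.0000.
  t=0,j=0: stock 65.0000 → up 95.5500 (V=0.0000), down 47.4500 (V=13.6332). Price 7.3693; hedge Δ=-0.2834, bond B=25.7926.
The time-0 hedge costs 7.3693, which is the no-arbitrage price.

(0,0): Delta=-0.2834 Bond=25.7926
(1,0): Delta=-0.7183 Bond=47.7164
(1,1): Delta=0.0000 Bond=0.0000
V0=7.3693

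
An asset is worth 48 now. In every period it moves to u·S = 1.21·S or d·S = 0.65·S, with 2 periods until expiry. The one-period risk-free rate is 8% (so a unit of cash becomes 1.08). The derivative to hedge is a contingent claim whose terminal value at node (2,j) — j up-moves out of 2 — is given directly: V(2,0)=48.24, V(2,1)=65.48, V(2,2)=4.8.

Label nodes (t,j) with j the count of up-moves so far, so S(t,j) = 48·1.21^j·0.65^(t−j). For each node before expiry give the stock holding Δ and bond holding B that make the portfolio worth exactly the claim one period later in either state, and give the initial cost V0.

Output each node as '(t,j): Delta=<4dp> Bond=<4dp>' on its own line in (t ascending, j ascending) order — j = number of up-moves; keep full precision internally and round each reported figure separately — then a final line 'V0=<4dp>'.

(0,0): Delta=-1.4671 Bond=95.0912
(1,0): Delta=0.9867 Bond=26.1382
(1,1): Delta=-1.8657 Bond=125.8446
V0=24.6688

No-arbitrage ⇒ martingale measure with p* = (R−d)/(u−d) = 0.7679.
Payoff layer (t=2): V(2,0)=48.2400, V(2,1)=65.4800, V(2,2)=4.8000
  t=1,j=0: stock 31.2000 → up 37.7520 (V=65.4800), down 20.2800 (V=48.2400). Price 56.9239; hedge Δ=0.9867, bond B=26.1382.
  t=1,j=1: stock 58.0800 → up 70.2768 (V=4.8000), down 37.7520 (V=65.4800). Price 17.4874; hedge Δ=-1.8657, bond B=125.8446.
  t=0,j=0: stock 48.0000 → up 58.0800 (V=17.4874), down 31.2000 (V=56.9239). Price 24.6688; hedge Δ=-1.4671, bond B=95.0912.
The time-0 hedge costs 24.6688, which is the no-arbitrage price.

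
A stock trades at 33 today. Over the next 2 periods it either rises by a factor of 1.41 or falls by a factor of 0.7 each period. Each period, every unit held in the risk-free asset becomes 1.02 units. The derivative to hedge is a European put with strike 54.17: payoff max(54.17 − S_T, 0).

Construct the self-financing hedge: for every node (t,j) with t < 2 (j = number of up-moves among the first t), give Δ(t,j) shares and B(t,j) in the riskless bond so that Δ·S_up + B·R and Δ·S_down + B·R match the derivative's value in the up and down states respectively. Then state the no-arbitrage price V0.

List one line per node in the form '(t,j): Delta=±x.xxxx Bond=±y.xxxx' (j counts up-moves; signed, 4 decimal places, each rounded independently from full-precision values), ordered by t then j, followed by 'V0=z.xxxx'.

Since d<R<u, set p* = (R−d)/(u−d) = 0.4507; price each node as the discounted p*-expectation of its children.
Payoff layer (t=2): V(2,0)=38.0000, V(2,1)=21.5990, V(2,2)=0.0000
  t=1,j=0: stock 23.1000 → up 32.5710 (V=21.5990), down 16.1700 (V=38.0000). Price 30.0078; hedge Δ=-1.0000, bond B=53.1078.
  t=1,j=1: stock 46.5300 → up 65.6073 (V=0.0000), down 32.5710 (V=21.5990). Price 11.6316; hedge Δ=-0.6538, bond B=42.0527.
  t=0,j=0: stock 33.0000 → up 46.5300 (V=11.6316), down 23.1000 (V=30.0078). Price 21.2996; hedge Δ=-0.7843, bond B=47.1816.
Self-financing check: at every node Δ·S+B equals the discounted successor values.

(0,0): Delta=-0.7843 Bond=47.1816
(1,0): Delta=-1.0000 Bond=53.1078
(1,1): Delta=-0.6538 Bond=42.0527
V0=21.2996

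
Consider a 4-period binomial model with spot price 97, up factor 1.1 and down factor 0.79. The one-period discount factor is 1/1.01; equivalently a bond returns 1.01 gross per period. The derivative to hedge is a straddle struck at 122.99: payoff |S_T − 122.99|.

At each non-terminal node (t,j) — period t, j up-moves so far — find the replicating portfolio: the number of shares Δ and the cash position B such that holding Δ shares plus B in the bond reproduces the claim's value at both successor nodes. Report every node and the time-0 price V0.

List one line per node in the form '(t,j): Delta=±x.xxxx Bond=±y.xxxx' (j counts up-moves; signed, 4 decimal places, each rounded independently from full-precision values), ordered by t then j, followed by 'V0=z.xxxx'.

(0,0): Delta=-0.5610 Bond=84.8806
(1,0): Delta=-1.0000 Bond=119.3729
(1,1): Delta=-0.4320 Bond=71.9662
(2,0): Delta=-1.0000 Bond=120.5666
(2,1): Delta=-1.0000 Bond=120.5666
(2,2): Delta=-0.2651 Bond=53.0983
(3,0): Delta=-1.0000 Bond=121.7723
(3,1): Delta=-1.0000 Bond=121.7723
(3,2): Delta=-1.0000 Bond=121.7723
(3,3): Delta=-0.0492 Bond=25.7526
V0=30.4673

Risk-neutral probability p* = (R−d)/(u−d) = (1.01−0.79)/(1.1−0.79) = 0.7097.
Terminal values V(4,·): V(4,0)=85.2084, V(4,1)=70.3827, V(4,2)=49.7394, V(4,3)=20.9955, V(4,4)=19.0277
(3,0): S=47.8248. Δ = (V_up−V_dn)/(S_up−S_dn) = (70.3827−85.2084)/(52.6073−37.7816) = -1.0000. V = [p*·70.3827 + (1−p*)·85.2084]/1.01 = 73.9475. B = V − Δ·S = 121.7723.
(3,1): S=66.5915. Δ = (V_up−V_dn)/(S_up−S_dn) = (49.7394−70.3827)/(73.2506−52.6073) = -1.0000. V = [p*·49.7394 + (1−p*)·70.3827]/1.01 = 55.1808. B = V − Δ·S = 121.7723.
(3,2): S=92.7223. Δ = (V_up−V_dn)/(S_up−S_dn) = (20.9955−49.7394)/(101.9945−73.2506) = -1.0000. V = [p*·20.9955 + (1−p*)·49.7394]/1.01 = 29.0500. B = V − Δ·S = 121.7723.
(3,3): S=129.1070. Δ = (V_up−V_dn)/(S_up−S_dn) = (19.0277−20.9955)/(142.0177−101.9945) = -0.0492. V = [p*·19.0277 + (1−p*)·20.9955]/1.01 = 19.4049. B = V − Δ·S = 25.7526.
(2,0): S=60.5377. Δ = (V_up−V_dn)/(S_up−S_dn) = (55.1808−73.9475)/(66.5915−47.8248) = -1.0000. V = [p*·55.1808 + (1−p*)·73.9475]/1.01 = 60.0289. B = V − Δ·S = 120.5666.
(2,1): S=84.2930. Δ = (V_up−V_dn)/(S_up−S_dn) = (29.0500−55.1808)/(92.7223−66.5915) = -1.0000. V = [p*·29.0500 + (1−p*)·55.1808]/1.01 = 36.2736. B = V − Δ·S = 120.5666.
(2,2): S=117.3700. Δ = (V_up−V_dn)/(S_up−S_dn) = (19.4049−29.0500)/(129.1070−92.7223) = -0.2651. V = [p*·19.4049 + (1−p*)·29.0500]/1.01 = 21.9853. B = V − Δ·S = 53.0983.
(1,0): S=76.6300. Δ = (V_up−V_dn)/(S_up−S_dn) = (36.2736−60.0289)/(84.2930−60.5377) = -1.0000. V = [p*·36.2736 + (1−p*)·60.0289]/1.01 = 42.7429. B = V − Δ·S = 119.3729.
(1,1): S=106.7000. Δ = (V_up−V_dn)/(S_up−S_dn) = (21.9853−36.2736)/(117.3700−84.2930) = -0.4320. V = [p*·21.9853 + (1−p*)·36.2736]/1.01 = 25.8747. B = V − Δ·S = 71.9662.
(0,0): S=97.0000. Δ = (V_up−V_dn)/(S_up−S_dn) = (25.8747−42.7429)/(106.7000−76.6300) = -0.5610. V = [p*·25.8747 + (1−p*)·42.7429]/1.01 = 30.4673. B = V − Δ·S = 84.8806.
The time-0 hedge costs 30.4673, which is the no-arbitrage price.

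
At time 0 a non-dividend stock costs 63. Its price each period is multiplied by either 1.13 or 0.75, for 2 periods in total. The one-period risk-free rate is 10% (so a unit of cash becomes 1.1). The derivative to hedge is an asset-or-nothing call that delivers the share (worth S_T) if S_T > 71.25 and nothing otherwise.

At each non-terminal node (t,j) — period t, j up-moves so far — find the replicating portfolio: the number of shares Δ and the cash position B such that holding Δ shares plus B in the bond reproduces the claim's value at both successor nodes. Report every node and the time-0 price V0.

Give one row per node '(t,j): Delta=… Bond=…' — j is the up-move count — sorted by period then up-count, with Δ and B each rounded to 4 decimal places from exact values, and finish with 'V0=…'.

(0,0): Delta=2.8136 Bond=-120.8577
(1,0): Delta=0.0000 Bond=0.0000
(1,1): Delta=2.9737 Bond=-144.3386
V0=56.4002

The replicating-portfolio and risk-neutral prices coincide; use p* = (1.1−0.75)/(1.13−0.75) = 0.9211 for the latter.
Terminal payoffs: V(2,0)=0.0000, V(2,1)=0.0000, V(2,2)=80.4447
Node (1,0) S=47.2500: V=(p*·0.0000+(1−p*)·0.0000)/1.1=0.0000; Δ=(0.0000−0.0000)/(53.3925−35.4375)=0.0000; B=V−Δ·S=0.0000
Node (1,1) S=71.1900: V=(p*·80.4447+(1−p*)·0.0000)/1.1=67.3580; Δ=(80.4447−0.0000)/(80.4447−53.3925)=2.9737; B=V−Δ·S=-144.3386
Node (0,0) S=63.0000: V=(p*·67.3580+(1−p*)·0.0000)/1.1=56.4002; Δ=(67.3580−0.0000)/(71.1900−47.2500)=2.8136; B=V−Δ·S=-120.8577
The time-0 hedge costs 56.4002, which is the no-arbitrage price.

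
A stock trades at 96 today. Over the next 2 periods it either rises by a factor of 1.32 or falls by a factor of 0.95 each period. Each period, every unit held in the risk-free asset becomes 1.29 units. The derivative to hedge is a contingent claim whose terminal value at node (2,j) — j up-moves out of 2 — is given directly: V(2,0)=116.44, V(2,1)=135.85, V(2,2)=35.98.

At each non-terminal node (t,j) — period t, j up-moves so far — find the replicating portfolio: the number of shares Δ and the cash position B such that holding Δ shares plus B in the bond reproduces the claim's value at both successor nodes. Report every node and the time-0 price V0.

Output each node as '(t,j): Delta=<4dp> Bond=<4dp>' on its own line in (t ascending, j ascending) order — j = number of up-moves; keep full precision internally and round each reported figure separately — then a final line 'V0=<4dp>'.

(0,0): Delta=-1.9685 Bond=219.8590
(1,0): Delta=0.5752 Bond=51.6306
(1,1): Delta=-2.1300 Bond=304.0876
V0=30.8821

No-arbitrage ⇒ martingale measure with p* = (R−d)/(u−d) = 0.9189.
Terminal payoffs: V(2,0)=116.4400, V(2,1)=135.8500, V(2,2)=35.9800
Node (1,0) S=91.2000: V=(p*·135.8500+(1−p*)·116.4400)/1.29=104.0901; Δ=(135.8500−116.4400)/(120.3840−86.6400)=0.5752; B=V−Δ·S=51.6306
Node (1,1) S=126.7200: V=(p*·35.9800+(1−p*)·135.8500)/1.29=34.1687; Δ=(35.9800−135.8500)/(167.2704−120.3840)=-2.1300; B=V−Δ·S=304.0876
Node (0,0) S=96.0000: V=(p*·34.1687+(1−p*)·104.0901)/1.29=30.8821; Δ=(34.1687−104.0901)/(126.7200−91.2000)=-1.9685; B=V−Δ·S=219.8590
Self-financing check: at every node Δ·S+B equals the discounted successor values.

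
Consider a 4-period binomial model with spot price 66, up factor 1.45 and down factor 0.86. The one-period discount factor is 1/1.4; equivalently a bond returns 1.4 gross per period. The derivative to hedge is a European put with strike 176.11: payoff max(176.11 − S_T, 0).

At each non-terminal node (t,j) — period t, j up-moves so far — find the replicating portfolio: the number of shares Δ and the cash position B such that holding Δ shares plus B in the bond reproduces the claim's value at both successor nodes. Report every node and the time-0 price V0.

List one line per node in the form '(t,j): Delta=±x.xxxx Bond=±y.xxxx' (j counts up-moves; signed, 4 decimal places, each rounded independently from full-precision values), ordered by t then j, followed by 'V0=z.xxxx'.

Risk-neutral probability p* = (R−d)/(u−d) = (1.4−0.86)/(1.45−0.86) = 0.9153.
Payoff layer (t=4): V(4,0)=140.0075, V(4,1)=115.2394, V(4,2)=73.4794, V(4,3)=3.0700, V(4,4)=0.0000
(3,0): S=41.9797. Δ = (V_up−V_dn)/(S_up−S_dn) = (115.2394−140.0075)/(60.8706−36.1025) = -1.0000. V = [p*·115.2394 + (1−p*)·140.0075]/1.4 = 83.8132. B = V − Δ·S = 125.7929.
(3,1): S=70.7797. Δ = (V_up−V_dn)/(S_up−S_dn) = (73.4794−115.2394)/(102.6306−60.8706) = -1.0000. V = [p*·73.4794 + (1−p*)·115.2394]/1.4 = 55.0131. B = V − Δ·S = 125.7929.
(3,2): S=119.3379. Δ = (V_up−V_dn)/(S_up−S_dn) = (3.0700−73.4794)/(173.0400−102.6306) = -1.0000. V = [p*·3.0700 + (1−p*)·73.4794]/1.4 = 6.4550. B = V − Δ·S = 125.7929.
(3,3): S=201.2092. Δ = (V_up−V_dn)/(S_up−S_dn) = (0.0000−3.0700)/(291.7534−173.0400) = -0.0259. V = [p*·0.0000 + (1−p*)·3.0700]/1.4 = 0.1858. B = V − Δ·S = 5.3893.
(2,0): S=48.8136. Δ = (V_up−V_dn)/(S_up−S_dn) = (55.0131−83.8132)/(70.7797−41.9797) = -1.0000. V = [p*·55.0131 + (1−p*)·83.8132]/1.4 = 41.0384. B = V − Δ·S = 89.8520.
(2,1): S=82.3020. Δ = (V_up−V_dn)/(S_up−S_dn) = (6.4550−55.0131)/(119.3379−70.7797) = -1.0000. V = [p*·6.4550 + (1−p*)·55.0131]/1.4 = 7.5500. B = V − Δ·S = 89.8520.
(2,2): S=138.7650. Δ = (V_up−V_dn)/(S_up−S_dn) = (0.1858−6.4550)/(201.2093−119.3379) = -0.0766. V = [p*·0.1858 + (1−p*)·6.4550]/1.4 = 0.5122. B = V − Δ·S = 11.1379.
(1,0): S=56.7600. Δ = (V_up−V_dn)/(S_up−S_dn) = (7.5500−41.0384)/(82.3020−48.8136) = -1.0000. V = [p*·7.5500 + (1−p*)·41.0384]/1.4 = 7.4200. B = V − Δ·S = 64.1800.
(1,1): S=95.7000. Δ = (V_up−V_dn)/(S_up−S_dn) = (0.5122−7.5500)/(138.7650−82.3020) = -0.1246. V = [p*·0.5122 + (1−p*)·7.5500]/1.4 = 0.7919. B = V − Δ·S = 12.7204.
(0,0): S=66.0000. Δ = (V_up−V_dn)/(S_up−S_dn) = (0.7919−7.4200)/(95.7000−56.7600) = -0.1702. V = [p*·0.7919 + (1−p*)·7.4200]/1.4 = 0.9669. B = V − Δ·S = 12.2010.
Check: Δ(0,0)·S0 + B(0,0) = 0.9669 = V0.

(0,0): Delta=-0.1702 Bond=12.2010
(1,0): Delta=-1.0000 Bond=64.1800
(1,1): Delta=-0.1246 Bond=12.7204
(2,0): Delta=-1.0000 Bond=89.8520
(2,1): Delta=-1.0000 Bond=89.8520
(2,2): Delta=-0.0766 Bond=11.1379
(3,0): Delta=-1.0000 Bond=125.7929
(3,1): Delta=-1.0000 Bond=125.7929
(3,2): Delta=-1.0000 Bond=125.7929
(3,3): Delta=-0.0259 Bond=5.3893
V0=0.9669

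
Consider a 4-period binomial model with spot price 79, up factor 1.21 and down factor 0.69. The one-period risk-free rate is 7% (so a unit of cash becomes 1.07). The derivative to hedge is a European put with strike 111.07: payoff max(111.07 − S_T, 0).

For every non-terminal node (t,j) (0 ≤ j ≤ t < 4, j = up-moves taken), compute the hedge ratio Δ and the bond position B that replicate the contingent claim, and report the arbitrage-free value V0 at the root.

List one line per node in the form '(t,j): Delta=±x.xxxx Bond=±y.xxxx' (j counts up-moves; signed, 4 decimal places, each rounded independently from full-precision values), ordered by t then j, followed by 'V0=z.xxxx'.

Under the risk-neutral measure, an up-move has probability p* = (R−d)/(u−d) = 0.7308 and values discount at R = 1.07.
Terminal values V(4,·): V(4,0)=93.1630, V(4,1)=79.6678, V(4,2)=56.0024, V(4,3)=14.5022, V(4,4)=0.0000
Node (3,0) S=25.9522: V=(p*·79.6678+(1−p*)·93.1630)/1.07=77.8515; Δ=(79.6678−93.1630)/(31.4022−17.9070)=-1.0000; B=V−Δ·S=103.8037
Node (3,1) S=45.5104: V=(p*·56.0024+(1−p*)·79.6678)/1.07=58.2933; Δ=(56.0024−79.6678)/(55.0676−31.4022)=-1.0000; B=V−Δ·S=103.8037
Node (3,2) S=79.8081: V=(p*·14.5022+(1−p*)·56.0024)/1.07=23.9956; Δ=(14.5022−56.0024)/(96.5678−55.0676)=-1.0000; B=V−Δ·S=103.8037
Node (3,3) S=139.9533: V=(p*·0.0000+(1−p*)·14.5022)/1.07=3.6490; Δ=(0.0000−14.5022)/(169.3435−96.5678)=-0.1993; B=V−Δ·S=31.5379
Node (2,0) S=37.6119: V=(p*·58.2933+(1−p*)·77.8515)/1.07=59.4009; Δ=(58.2933−77.8515)/(45.5104−25.9522)=-1.0000; B=V−Δ·S=97.0128
Node (2,1) S=65.9571: V=(p*·23.9956+(1−p*)·58.2933)/1.07=31.0557; Δ=(23.9956−58.2933)/(79.8081−45.5104)=-1.0000; B=V−Δ·S=97.0128
Node (2,2) S=115.6639: V=(p*·3.6490+(1−p*)·23.9956)/1.07=8.5299; Δ=(3.6490−23.9956)/(139.9533−79.8081)=-0.3383; B=V−Δ·S=47.6580
Node (1,0) S=54.5100: V=(p*·31.0557+(1−p*)·59.4009)/1.07=36.1562; Δ=(31.0557−59.4009)/(65.9571−37.6119)=-1.0000; B=V−Δ·S=90.6662
Node (1,1) S=95.5900: V=(p*·8.5299+(1−p*)·31.0557)/1.07=13.6397; Δ=(8.5299−31.0557)/(115.6639−65.9571)=-0.4532; B=V−Δ·S=56.9587
Node (0,0) S=79.0000: V=(p*·13.6397+(1−p*)·36.1562)/1.07=18.4130; Δ=(13.6397−36.1562)/(95.5900−54.5100)=-0.5481; B=V−Δ·S=61.7139
Root portfolio cost Δ·79+B reproduces V0=18.4130.

(0,0): Delta=-0.5481 Bond=61.7139
(1,0): Delta=-1.0000 Bond=90.6662
(1,1): Delta=-0.4532 Bond=56.9587
(2,0): Delta=-1.0000 Bond=97.0128
(2,1): Delta=-1.0000 Bond=97.0128
(2,2): Delta=-0.3383 Bond=47.6580
(3,0): Delta=-1.0000 Bond=103.8037
(3,1): Delta=-1.0000 Bond=103.8037
(3,2): Delta=-1.0000 Bond=103.8037
(3,3): Delta=-0.1993 Bond=31.5379
V0=18.4130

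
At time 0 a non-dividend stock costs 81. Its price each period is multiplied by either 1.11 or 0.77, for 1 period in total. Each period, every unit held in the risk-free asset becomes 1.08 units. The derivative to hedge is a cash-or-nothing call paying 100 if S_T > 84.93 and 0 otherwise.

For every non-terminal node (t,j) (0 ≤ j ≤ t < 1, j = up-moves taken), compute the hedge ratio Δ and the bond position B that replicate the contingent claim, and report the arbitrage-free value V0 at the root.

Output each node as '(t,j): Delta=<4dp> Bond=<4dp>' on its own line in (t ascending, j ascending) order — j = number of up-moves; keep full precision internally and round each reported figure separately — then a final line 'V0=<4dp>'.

(0,0): Delta=3.6311 Bond=-209.6950
V0=84.4227

Under the risk-neutral measure, an up-move has probability p* = (R−d)/(u−d) = 0.9118 and values discount at R = 1.08.
Terminal values V(1,·): V(1,0)=0.0000, V(1,1)=100.0000
(0,0): S=81.0000. Δ = (V_up−V_dn)/(S_up−S_dn) = (100.0000−0.0000)/(89.9100−62.3700) = 3.6311. V = [p*·100.0000 + (1−p*)·0.0000]/1.08 = 84.4227. B = V − Δ·S = -209.6950.
Self-financing check: at every node Δ·S+B equals the discounted successor values.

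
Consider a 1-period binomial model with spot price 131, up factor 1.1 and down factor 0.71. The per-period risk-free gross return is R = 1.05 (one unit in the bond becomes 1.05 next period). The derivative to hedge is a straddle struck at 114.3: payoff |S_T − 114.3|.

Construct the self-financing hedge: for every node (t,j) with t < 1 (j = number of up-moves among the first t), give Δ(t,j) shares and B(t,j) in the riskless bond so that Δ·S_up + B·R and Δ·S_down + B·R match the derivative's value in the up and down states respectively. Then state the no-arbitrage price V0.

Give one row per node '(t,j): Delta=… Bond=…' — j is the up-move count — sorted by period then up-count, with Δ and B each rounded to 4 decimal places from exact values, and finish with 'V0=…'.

The replicating-portfolio and risk-neutral prices coincide; use p* = (1.05−0.71)/(1.1−0.71) = 0.8718 for the latter.
Payoff layer (t=1): V(1,0)=21.2900, V(1,1)=29.8000
(0,0): S=131.0000. Δ = (V_up−V_dn)/(S_up−S_dn) = (29.8000−21.2900)/(144.1000−93.0100) = 0.1666. V = [p*·29.8000 + (1−p*)·21.2900]/1.05 = 27.3419. B = V − Δ·S = 5.5214.
Root portfolio cost Δ·131+B reproduces V0=27.3419.

(0,0): Delta=0.1666 Bond=5.5214
V0=27.3419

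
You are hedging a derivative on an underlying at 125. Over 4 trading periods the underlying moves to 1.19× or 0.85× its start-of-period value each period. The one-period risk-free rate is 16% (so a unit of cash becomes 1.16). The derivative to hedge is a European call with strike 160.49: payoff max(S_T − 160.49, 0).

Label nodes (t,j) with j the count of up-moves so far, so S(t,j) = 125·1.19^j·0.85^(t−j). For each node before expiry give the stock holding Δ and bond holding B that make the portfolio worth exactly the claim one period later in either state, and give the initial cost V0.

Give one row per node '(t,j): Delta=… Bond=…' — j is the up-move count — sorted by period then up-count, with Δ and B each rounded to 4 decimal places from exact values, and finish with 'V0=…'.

(0,0): Delta=0.8799 Bond=-72.8224
(1,0): Delta=0.3174 Bond=-24.7096
(1,1): Delta=0.9187 Bond=-90.2576
(2,0): Delta=0.0000 Bond=0.0000
(2,1): Delta=0.3393 Bond=-31.4370
(2,2): Delta=0.9588 Bond=-111.7887
(3,0): Delta=0.0000 Bond=0.0000
(3,1): Delta=0.0000 Bond=0.0000
(3,2): Delta=0.3628 Bond=-39.9960
(3,3): Delta=1.0000 Bond=-138.3534
V0=37.1608

Under the risk-neutral measure, an up-move has probability p* = (R−d)/(u−d) = 0.9118 and values discount at R = 1.16.
Terminal payoffs: V(4,0)=0.0000, V(4,1)=0.0000, V(4,2)=0.0000, V(4,3)=18.5581, V(4,4)=90.1774
(3,0): S=76.7656. Δ = (V_up−V_dn)/(S_up−S_dn) = (0.0000−0.0000)/(91.3511−65.2508) = 0.0000. V = [p*·0.0000 + (1−p*)·0.0000]/1.16 = 0.0000. B = V − Δ·S = 0.0000.
(3,1): S=107.4719. Δ = (V_up−V_dn)/(S_up−S_dn) = (0.0000−0.0000)/(127.8915−91.3511) = 0.0000. V = [p*·0.0000 + (1−p*)·0.0000]/1.16 = 0.0000. B = V − Δ·S = 0.0000.
(3,2): S=150.4606. Δ = (V_up−V_dn)/(S_up−S_dn) = (18.5581−0.0000)/(179.0481−127.8915) = 0.3628. V = [p*·18.5581 + (1−p*)·0.0000]/1.16 = 14.5868. B = V − Δ·S = -39.9960.
(3,3): S=210.6449. Δ = (V_up−V_dn)/(S_up−S_dn) = (90.1774−18.5581)/(250.6674−179.0481) = 1.0000. V = [p*·90.1774 + (1−p*)·18.5581]/1.16 = 72.2914. B = V − Δ·S = -138.3534.
(2,0): S=90.3125. Δ = (V_up−V_dn)/(S_up−S_dn) = (0.0000−0.0000)/(107.4719−76.7656) = 0.0000. V = [p*·0.0000 + (1−p*)·0.0000]/1.16 = 0.0000. B = V − Δ·S = 0.0000.
(2,1): S=126.4375. Δ = (V_up−V_dn)/(S_up−S_dn) = (14.5868−0.0000)/(150.4606−107.4719) = 0.3393. V = [p*·14.5868 + (1−p*)·0.0000]/1.16 = 11.4653. B = V − Δ·S = -31.4370.
(2,2): S=177.0125. Δ = (V_up−V_dn)/(S_up−S_dn) = (72.2914−14.5868)/(210.6449−150.4606) = 0.9588. V = [p*·72.2914 + (1−p*)·14.5868]/1.16 = 57.9309. B = V − Δ·S = -111.7887.
(1,0): S=106.2500. Δ = (V_up−V_dn)/(S_up−S_dn) = (11.4653−0.0000)/(126.4375−90.3125) = 0.3174. V = [p*·11.4653 + (1−p*)·0.0000]/1.16 = 9.0117. B = V − Δ·S = -24.7096.
(1,1): S=148.7500. Δ = (V_up−V_dn)/(S_up−S_dn) = (57.9309−11.4653)/(177.0125−126.4375) = 0.9187. V = [p*·57.9309 + (1−p*)·11.4653]/1.16 = 46.4060. B = V − Δ·S = -90.2576.
(0,0): S=125.0000. Δ = (V_up−V_dn)/(S_up−S_dn) = (46.4060−9.0117)/(148.7500−106.2500) = 0.8799. V = [p*·46.4060 + (1−p*)·9.0117]/1.16 = 37.1608. B = V − Δ·S = -72.8224.
Root portfolio cost Δ·125+B reproduces V0=37.1608.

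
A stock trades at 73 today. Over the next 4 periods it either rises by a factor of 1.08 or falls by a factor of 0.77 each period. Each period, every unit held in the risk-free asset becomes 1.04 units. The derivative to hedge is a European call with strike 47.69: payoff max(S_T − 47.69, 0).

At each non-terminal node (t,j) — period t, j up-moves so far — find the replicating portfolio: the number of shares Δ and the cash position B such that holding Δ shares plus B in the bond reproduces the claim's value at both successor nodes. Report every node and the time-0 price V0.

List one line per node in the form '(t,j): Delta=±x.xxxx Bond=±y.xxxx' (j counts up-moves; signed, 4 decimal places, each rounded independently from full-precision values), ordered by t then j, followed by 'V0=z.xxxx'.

Risk-neutral probability p* = (R−d)/(u−d) = (1.04−0.77)/(1.08−0.77) = 0.8710.
Terminal values V(4,·): V(4,0)=0.0000, V(4,1)=0.0000, V(4,2)=2.7938, V(4,3)=23.1184, V(4,4)=51.6257
Node (3,0) S=33.3269: V=(p*·0.0000+(1−p*)·0.0000)/1.04=0.0000; Δ=(0.0000−0.0000)/(35.9931−25.6617)=0.0000; B=V−Δ·S=0.0000
Node (3,1) S=46.7442: V=(p*·2.7938+(1−p*)·0.0000)/1.04=2.3397; Δ=(2.7938−0.0000)/(50.4838−35.9931)=0.1928; B=V−Δ·S=-6.6725
Node (3,2) S=65.5633: V=(p*·23.1184+(1−p*)·2.7938)/1.04=19.7076; Δ=(23.1184−2.7938)/(70.8084−50.4838)=1.0000; B=V−Δ·S=-45.8558
Node (3,3) S=91.9590: V=(p*·51.6257+(1−p*)·23.1184)/1.04=46.1032; Δ=(51.6257−23.1184)/(99.3157−70.8084)=1.0000; B=V−Δ·S=-45.8558
Node (2,0) S=43.2817: V=(p*·2.3397+(1−p*)·0.0000)/1.04=1.9594; Δ=(2.3397−0.0000)/(46.7442−33.3269)=0.1744; B=V−Δ·S=-5.5880
Node (2,1) S=60.7068: V=(p*·19.7076+(1−p*)·2.3397)/1.04=16.7948; Δ=(19.7076−2.3397)/(65.5633−46.7442)=0.9229; B=V−Δ·S=-39.2306
Node (2,2) S=85.1472: V=(p*·46.1032+(1−p*)·19.7076)/1.04=41.0551; Δ=(46.1032−19.7076)/(91.9590−65.5633)=1.0000; B=V−Δ·S=-44.0921
Node (1,0) S=56.2100: V=(p*·16.7948+(1−p*)·1.9594)/1.04=14.3082; Δ=(16.7948−1.9594)/(60.7068−43.2817)=0.8514; B=V−Δ·S=-33.5477
Node (1,1) S=78.8400: V=(p*·41.0551+(1−p*)·16.7948)/1.04=36.4661; Δ=(41.0551−16.7948)/(85.1472−60.7068)=0.9926; B=V−Δ·S=-41.7931
Node (0,0) S=73.0000: V=(p*·36.4661+(1−p*)·14.3082)/1.04=32.3144; Δ=(36.4661−14.3082)/(78.8400−56.2100)=0.9791; B=V−Δ·S=-39.1627
Each (Δ,B) replicates both successor values, so the strategy is self-financing and V0 is arbitrage-free.

(0,0): Delta=0.9791 Bond=-39.1627
(1,0): Delta=0.8514 Bond=-33.5477
(1,1): Delta=0.9926 Bond=-41.7931
(2,0): Delta=0.1744 Bond=-5.5880
(2,1): Delta=0.9229 Bond=-39.2306
(2,2): Delta=1.0000 Bond=-44.0921
(3,0): Delta=0.0000 Bond=0.0000
(3,1): Delta=0.1928 Bond=-6.6725
(3,2): Delta=1.0000 Bond=-45.8558
(3,3): Delta=1.0000 Bond=-45.8558
V0=32.3144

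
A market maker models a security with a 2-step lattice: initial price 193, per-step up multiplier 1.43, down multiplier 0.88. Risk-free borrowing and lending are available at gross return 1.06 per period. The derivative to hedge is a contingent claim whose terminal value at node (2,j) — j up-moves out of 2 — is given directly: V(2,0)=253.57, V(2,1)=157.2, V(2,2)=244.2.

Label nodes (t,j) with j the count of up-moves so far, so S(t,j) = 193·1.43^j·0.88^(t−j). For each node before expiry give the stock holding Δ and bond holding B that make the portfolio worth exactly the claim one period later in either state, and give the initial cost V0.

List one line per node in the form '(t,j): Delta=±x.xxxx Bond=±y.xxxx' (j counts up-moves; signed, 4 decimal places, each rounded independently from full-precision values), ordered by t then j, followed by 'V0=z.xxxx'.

(0,0): Delta=-0.3231 Bond=249.3801
(1,0): Delta=-1.0317 Bond=384.6811
(1,1): Delta=0.5731 Bond=16.9811
V0=187.0165

Risk-neutral probability p* = (R−d)/(u−d) = (1.06−0.88)/(1.43−0.88) = 0.3273.
Terminal payoffs: V(2,0)=253.5700, V(2,1)=157.2000, V(2,2)=244.2000
  t=1,j=0: stock 169.8400 → up 242.8712 (V=157.2000), down 149.4592 (V=253.5700). Price 209.4630; hedge Δ=-1.0317, bond B=384.6811.
  t=1,j=1: stock 275.9900 → up 394.6657 (V=244.2000), down 242.8712 (V=157.2000). Price 175.1630; hedge Δ=0.5731, bond B=16.9811.
  t=0,j=0: stock 193.0000 → up 275.9900 (V=175.1630), down 169.8400 (V=209.4630). Price 187.0165; hedge Δ=-0.3231, bond B=249.3801.
Check: Δ(0,0)·S0 + B(0,0) = 187.0165 = V0.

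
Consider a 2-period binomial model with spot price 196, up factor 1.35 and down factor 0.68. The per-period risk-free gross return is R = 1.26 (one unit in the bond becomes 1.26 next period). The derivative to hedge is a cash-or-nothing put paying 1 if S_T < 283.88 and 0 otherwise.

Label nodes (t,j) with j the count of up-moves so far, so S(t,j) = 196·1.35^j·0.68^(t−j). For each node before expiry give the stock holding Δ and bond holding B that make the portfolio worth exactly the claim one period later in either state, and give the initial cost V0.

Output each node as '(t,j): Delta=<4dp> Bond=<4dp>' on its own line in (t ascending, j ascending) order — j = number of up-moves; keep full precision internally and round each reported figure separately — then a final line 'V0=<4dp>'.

Since d<R<u, set p* = (R−d)/(u−d) = 0.8657; price each node as the discounted p*-expectation of its children.
At expiry t=2: V(2,0)=1.0000, V(2,1)=1.0000, V(2,2)=0.0000
(1,0): S=133.2800. Δ = (V_up−V_dn)/(S_up−S_dn) = (1.0000−1.0000)/(179.9280−90.6304) = 0.0000. V = [p*·1.0000 + (1−p*)·1.0000]/1.26 = 0.7937. B = V − Δ·S = 0.7937.
(1,1): S=264.6000. Δ = (V_up−V_dn)/(S_up−S_dn) = (0.0000−1.0000)/(357.2100−179.9280) = -0.0056. V = [p*·0.0000 + (1−p*)·1.0000]/1.26 = 0.1066. B = V − Δ·S = 1.5991.
(0,0): S=196.0000. Δ = (V_up−V_dn)/(S_up−S_dn) = (0.1066−0.7937)/(264.6000−133.2800) = -0.0052. V = [p*·0.1066 + (1−p*)·0.7937]/1.26 = 0.1579. B = V − Δ·S = 1.1833.
Each (Δ,B) replicates both successor values, so the strategy is self-financing and V0 is arbitrage-free.

(0,0): Delta=-0.0052 Bond=1.1833
(1,0): Delta=0.0000 Bond=0.7937
(1,1): Delta=-0.0056 Bond=1.5991
V0=0.1579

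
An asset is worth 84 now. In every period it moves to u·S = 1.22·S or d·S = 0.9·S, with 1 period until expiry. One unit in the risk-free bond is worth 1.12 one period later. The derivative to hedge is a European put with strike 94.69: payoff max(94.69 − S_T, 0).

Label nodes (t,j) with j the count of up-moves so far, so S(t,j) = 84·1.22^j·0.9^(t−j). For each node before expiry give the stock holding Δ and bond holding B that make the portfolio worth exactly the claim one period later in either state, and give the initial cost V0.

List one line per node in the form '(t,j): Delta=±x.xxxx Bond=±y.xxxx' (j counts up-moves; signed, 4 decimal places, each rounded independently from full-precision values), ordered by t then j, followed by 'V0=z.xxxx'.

The replicating-portfolio and risk-neutral prices coincide; use p* = (1.12−0.9)/(1.22−0.9) = 0.6875 for the latter.
Terminal payoffs: V(1,0)=19.0900, V(1,1)=0.0000
Node (0,0) S=84.0000: V=(p*·0.0000+(1−p*)·19.0900)/1.12=5.3265; Δ=(0.0000−19.0900)/(102.4800−75.6000)=-0.7102; B=V−Δ·S=64.9827
Root portfolio cost Δ·84+B reproduces V0=5.3265.

(0,0): Delta=-0.7102 Bond=64.9827
V0=5.3265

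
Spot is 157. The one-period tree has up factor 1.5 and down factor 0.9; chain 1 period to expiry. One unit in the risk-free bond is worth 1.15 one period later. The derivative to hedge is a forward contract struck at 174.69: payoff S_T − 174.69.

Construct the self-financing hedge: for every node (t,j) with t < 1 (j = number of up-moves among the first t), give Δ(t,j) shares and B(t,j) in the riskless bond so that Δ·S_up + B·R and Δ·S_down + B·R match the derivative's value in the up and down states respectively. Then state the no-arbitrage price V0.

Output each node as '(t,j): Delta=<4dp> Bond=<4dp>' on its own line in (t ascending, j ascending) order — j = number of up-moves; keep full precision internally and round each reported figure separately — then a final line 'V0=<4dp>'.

(0,0): Delta=1.0000 Bond=-151.9043
V0=5.0957

Since d<R<u, set p* = (R−d)/(u−d) = 0.4167; price each node as the discounted p*-expectation of its children.
Payoff layer (t=1): V(1,0)=-33.3900, V(1,1)=60.8100
Node (0,0) S=157.0000: V=(p*·60.8100+(1−p*)·-33.3900)/1.15=5.0957; Δ=(60.8100−-33.3900)/(235.5000−141.3000)=1.0000; B=V−Δ·S=-151.9043
The time-0 hedge costs 5.0957, which is the no-arbitrage price.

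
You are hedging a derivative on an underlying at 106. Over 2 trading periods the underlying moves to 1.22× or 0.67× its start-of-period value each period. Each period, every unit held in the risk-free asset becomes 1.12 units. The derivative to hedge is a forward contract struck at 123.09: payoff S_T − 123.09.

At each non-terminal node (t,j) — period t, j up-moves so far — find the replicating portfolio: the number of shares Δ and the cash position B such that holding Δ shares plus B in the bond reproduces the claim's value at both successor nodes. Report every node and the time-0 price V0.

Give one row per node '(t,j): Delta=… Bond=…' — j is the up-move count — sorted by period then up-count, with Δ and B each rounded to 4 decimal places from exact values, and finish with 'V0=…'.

(0,0): Delta=1.0000 Bond=-98.1266
(1,0): Delta=1.0000 Bond=-109.9018
(1,1): Delta=1.0000 Bond=-109.9018
V0=7.8734

Since d<R<u, set p* = (R−d)/(u−d) = 0.8182; price each node as the discounted p*-expectation of its children.
Payoff layer (t=2): V(2,0)=-75.5066, V(2,1)=-36.4456, V(2,2)=34.6804
Node (1,0) S=71.0200: V=(p*·-36.4456+(1−p*)·-75.5066)/1.12=-38.8818; Δ=(-36.4456−-75.5066)/(86.6444−47.5834)=1.0000; B=V−Δ·S=-109.9018
Node (1,1) S=129.3200: V=(p*·34.6804+(1−p*)·-36.4456)/1.12=19.4182; Δ=(34.6804−-36.4456)/(157.7704−86.6444)=1.0000; B=V−Δ·S=-109.9018
Node (0,0) S=106.0000: V=(p*·19.4182+(1−p*)·-38.8818)/1.12=7.8734; Δ=(19.4182−-38.8818)/(129.3200−71.0200)=1.0000; B=V−Δ·S=-98.1266
The time-0 hedge costs 7.8734, which is the no-arbitrage price.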